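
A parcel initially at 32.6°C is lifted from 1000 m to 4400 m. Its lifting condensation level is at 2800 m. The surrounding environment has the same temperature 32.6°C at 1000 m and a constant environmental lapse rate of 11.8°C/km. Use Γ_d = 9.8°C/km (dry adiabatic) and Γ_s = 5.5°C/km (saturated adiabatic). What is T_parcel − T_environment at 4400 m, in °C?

+13.68°C (parcel warmer than environment)

Parcel:
  From 1000 m to 2800 m (dry): cools by 9.8 × 1.8 = 17.64°C, giving 14.96°C.
  From 2800 m to 4400 m (saturated): cools by 5.5 × 1.6 = 8.8°C, giving 6.16°C.
Environment:
  From 1000 m to 4400 m (environment): cools by 11.8 × 3.4 = 40.12°C, giving -7.52°C.
T_parcel − T_env = 6.16 − (-7.52) = +13.68°C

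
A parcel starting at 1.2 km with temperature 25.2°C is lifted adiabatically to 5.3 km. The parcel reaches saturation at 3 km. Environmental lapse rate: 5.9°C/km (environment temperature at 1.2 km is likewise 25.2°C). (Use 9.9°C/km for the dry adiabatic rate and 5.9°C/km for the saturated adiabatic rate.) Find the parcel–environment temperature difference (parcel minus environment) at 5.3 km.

-7.2°C (parcel cooler than environment)

Parcel:
  Dry to 3000 m: -9.9 × 1.8 km = -17.82°C, so T = 7.38°C.
  Saturated to 5300 m: -5.9 × 2.3 km = -13.57°C, so T = -6.19°C.
Environment:
  Environment to 5300 m: -5.9 × 4.1 km = -24.19°C, so T = 1.01°C.
T_parcel − T_env = -6.19 − 1.01 = -7.2°C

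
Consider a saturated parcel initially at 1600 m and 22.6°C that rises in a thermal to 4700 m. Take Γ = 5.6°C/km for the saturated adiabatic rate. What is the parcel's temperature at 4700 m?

1600–4700 m, saturated adiabatic: Δz = 3.1 km ⇒ ΔT = -17.36°C; T = 5.24°C

5.24°C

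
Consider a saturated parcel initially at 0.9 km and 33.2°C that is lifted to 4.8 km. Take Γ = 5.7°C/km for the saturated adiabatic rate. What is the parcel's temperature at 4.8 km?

10.97°C

900 → 4800 m (saturated adiabatic, 5.7°C/km): ΔT = -5.7 × 3.9 = -22.23°C → T = 10.97°C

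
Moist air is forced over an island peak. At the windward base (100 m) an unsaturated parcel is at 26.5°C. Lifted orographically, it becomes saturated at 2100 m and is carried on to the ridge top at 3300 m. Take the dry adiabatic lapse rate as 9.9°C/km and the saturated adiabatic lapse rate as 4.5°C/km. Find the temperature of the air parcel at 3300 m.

1.3°C

100 → 2100 m (dry, 9.9°C/km): ΔT = -9.9 × 2 = -19.8°C → T = 6.7°C
2100 → 3300 m (saturated, 4.5°C/km): ΔT = -4.5 × 1.2 = -5.4°C → T = 1.3°C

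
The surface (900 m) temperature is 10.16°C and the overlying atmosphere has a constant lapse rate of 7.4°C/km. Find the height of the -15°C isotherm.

Height above start = (10.16 − (-15)) / 7.4 = 3.4 km
Altitude = 900 m + 3400 m = 4300 m

4300 m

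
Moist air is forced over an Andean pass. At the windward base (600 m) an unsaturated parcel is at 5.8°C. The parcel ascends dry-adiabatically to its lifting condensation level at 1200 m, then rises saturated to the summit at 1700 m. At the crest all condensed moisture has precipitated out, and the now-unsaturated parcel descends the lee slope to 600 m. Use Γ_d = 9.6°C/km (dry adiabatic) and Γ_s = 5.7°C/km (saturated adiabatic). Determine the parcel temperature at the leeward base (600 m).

600–1200 m, dry: Δz = 0.6 km ⇒ ΔT = -5.76°C; T = 0.04°C
1200–1700 m, saturated: Δz = 0.5 km ⇒ ΔT = -2.85°C; T = -2.81°C
1700–600 m, dry descent: Δz = 1.1 km ⇒ ΔT = +10.56°C; T = 7.75°C

7.75°C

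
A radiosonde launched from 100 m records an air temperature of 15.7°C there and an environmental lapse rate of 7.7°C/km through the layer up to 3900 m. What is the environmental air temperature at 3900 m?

-13.56°C

From 100 m to 3900 m (environmental): cools by 7.7 × 3.8 = 29.26°C, giving -13.56°C.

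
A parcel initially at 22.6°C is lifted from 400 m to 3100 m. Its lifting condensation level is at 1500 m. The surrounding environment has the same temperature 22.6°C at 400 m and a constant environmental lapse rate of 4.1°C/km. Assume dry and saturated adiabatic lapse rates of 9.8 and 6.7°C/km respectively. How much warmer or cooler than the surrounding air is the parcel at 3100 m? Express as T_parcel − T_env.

Parcel:
  400 → 1500 m (dry, 9.8°C/km): ΔT = -9.8 × 1.1 = -10.78°C → T = 11.82°C
  1500 → 3100 m (saturated, 6.7°C/km): ΔT = -6.7 × 1.6 = -10.72°C → T = 1.1°C
Environment:
  400 → 3100 m (environment, 4.1°C/km): ΔT = -4.1 × 2.7 = -11.07°C → T = 11.53°C
T_parcel − T_env = 1.1 − 11.53 = -10.43°C

-10.43°C (parcel cooler than environment)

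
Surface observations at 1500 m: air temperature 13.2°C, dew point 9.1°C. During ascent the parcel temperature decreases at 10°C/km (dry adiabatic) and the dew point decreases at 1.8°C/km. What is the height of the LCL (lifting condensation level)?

T and T_d converge at 10 − 1.8 = 8.2°C per km
Height above start = (13.2 − 9.1) / 8.2 = 0.5 km
LCL altitude = 1500 m + 500 m = 2000 m

2000 m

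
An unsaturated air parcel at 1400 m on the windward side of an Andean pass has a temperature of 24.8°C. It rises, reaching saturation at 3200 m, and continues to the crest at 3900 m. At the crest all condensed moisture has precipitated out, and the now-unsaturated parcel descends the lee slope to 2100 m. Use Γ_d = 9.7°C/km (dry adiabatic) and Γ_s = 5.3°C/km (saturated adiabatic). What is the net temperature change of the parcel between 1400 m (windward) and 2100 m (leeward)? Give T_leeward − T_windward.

Dry to 3200 m: -9.7 × 1.8 km = -17.46°C, so T = 7.34°C.
Saturated to 3900 m: -5.3 × 0.7 km = -3.71°C, so T = 3.63°C.
Dry descent to 2100 m: +9.7 × 1.8 km = +17.46°C, so T = 21.09°C.
Net change vs windward start: 21.09 − 24.8 = -3.71°C

-3.71°C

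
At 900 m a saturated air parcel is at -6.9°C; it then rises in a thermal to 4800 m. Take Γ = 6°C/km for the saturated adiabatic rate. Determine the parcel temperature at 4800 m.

-30.3°C

From 900 m to 4800 m (saturated adiabatic): cools by 6 × 3.9 = 23.4°C, giving -30.3°C.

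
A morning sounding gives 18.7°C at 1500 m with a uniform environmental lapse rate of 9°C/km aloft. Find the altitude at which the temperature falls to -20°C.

Height above start = (18.7 − (-20)) / 9 = 4.3 km
Altitude = 1500 m + 4300 m = 5800 m

5800 m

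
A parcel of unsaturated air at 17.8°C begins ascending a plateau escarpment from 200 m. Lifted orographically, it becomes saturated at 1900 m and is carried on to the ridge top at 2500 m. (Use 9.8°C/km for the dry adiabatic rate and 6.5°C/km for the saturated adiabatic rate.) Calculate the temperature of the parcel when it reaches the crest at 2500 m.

-2.76°C

200–1900 m, dry: Δz = 1.7 km ⇒ ΔT = -16.66°C; T = 1.14°C
1900–2500 m, saturated: Δz = 0.6 km ⇒ ΔT = -3.9°C; T = -2.76°C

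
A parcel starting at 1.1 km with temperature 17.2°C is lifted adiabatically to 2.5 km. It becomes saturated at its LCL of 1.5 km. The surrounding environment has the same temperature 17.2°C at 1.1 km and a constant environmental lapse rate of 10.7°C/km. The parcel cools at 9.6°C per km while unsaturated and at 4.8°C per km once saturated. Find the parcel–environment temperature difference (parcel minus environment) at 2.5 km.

+6.34°C (parcel warmer than environment)

Parcel:
  Dry to 1500 m: -9.6 × 0.4 km = -3.84°C, so T = 13.36°C.
  Saturated to 2500 m: -4.8 × 1 km = -4.8°C, so T = 8.56°C.
Environment:
  Environment to 2500 m: -10.7 × 1.4 km = -14.98°C, so T = 2.22°C.
T_parcel − T_env = 8.56 − 2.22 = +6.34°C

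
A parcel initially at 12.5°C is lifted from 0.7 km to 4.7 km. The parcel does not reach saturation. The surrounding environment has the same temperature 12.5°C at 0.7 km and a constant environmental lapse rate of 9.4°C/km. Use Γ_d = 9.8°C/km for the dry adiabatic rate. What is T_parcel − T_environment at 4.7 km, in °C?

-1.6°C (parcel cooler than environment)

Parcel:
  Dry to 4700 m: -9.8 × 4 km = -39.2°C, so T = -26.7°C.
Environment:
  Environment to 4700 m: -9.4 × 4 km = -37.6°C, so T = -25.1°C.
T_parcel − T_env = -26.7 − (-25.1) = -1.6°C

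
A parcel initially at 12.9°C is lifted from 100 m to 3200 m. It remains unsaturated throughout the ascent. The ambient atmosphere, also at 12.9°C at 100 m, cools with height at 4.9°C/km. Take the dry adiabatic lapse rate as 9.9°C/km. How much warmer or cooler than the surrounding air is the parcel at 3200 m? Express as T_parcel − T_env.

-15.5°C (parcel cooler than environment)

Parcel:
  Dry to 3200 m: -9.9 × 3.1 km = -30.69°C, so T = -17.79°C.
Environment:
  Environment to 3200 m: -4.9 × 3.1 km = -15.19°C, so T = -2.29°C.
T_parcel − T_env = -17.79 − (-2.29) = -15.5°C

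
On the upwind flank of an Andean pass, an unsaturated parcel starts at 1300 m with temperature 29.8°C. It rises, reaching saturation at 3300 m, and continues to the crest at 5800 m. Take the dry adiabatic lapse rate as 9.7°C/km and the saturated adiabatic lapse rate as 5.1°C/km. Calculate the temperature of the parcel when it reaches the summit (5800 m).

-2.35°C

1300 → 3300 m (dry, 9.7°C/km): ΔT = -9.7 × 2 = -19.4°C → T = 10.4°C
3300 → 5800 m (saturated, 5.1°C/km): ΔT = -5.1 × 2.5 = -12.75°C → T = -2.35°C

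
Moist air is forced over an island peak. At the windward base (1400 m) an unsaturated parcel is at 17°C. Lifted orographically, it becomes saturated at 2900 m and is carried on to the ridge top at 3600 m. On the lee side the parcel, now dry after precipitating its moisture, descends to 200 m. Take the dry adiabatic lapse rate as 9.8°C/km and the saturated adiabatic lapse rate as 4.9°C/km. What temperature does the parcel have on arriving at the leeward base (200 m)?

1400 → 2900 m (dry, 9.8°C/km): ΔT = -9.8 × 1.5 = -14.7°C → T = 2.3°C
2900 → 3600 m (saturated, 4.9°C/km): ΔT = -4.9 × 0.7 = -3.43°C → T = -1.13°C
3600 → 200 m (dry descent, 9.8°C/km): ΔT = +9.8 × 3.4 = +33.32°C → T = 32.19°C

32.19°C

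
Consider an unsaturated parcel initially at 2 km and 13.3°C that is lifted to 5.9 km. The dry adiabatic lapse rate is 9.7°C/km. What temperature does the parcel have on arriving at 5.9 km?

2000 → 5900 m (dry adiabatic, 9.7°C/km): ΔT = -9.7 × 3.9 = -37.83°C → T = -24.53°C

-24.53°C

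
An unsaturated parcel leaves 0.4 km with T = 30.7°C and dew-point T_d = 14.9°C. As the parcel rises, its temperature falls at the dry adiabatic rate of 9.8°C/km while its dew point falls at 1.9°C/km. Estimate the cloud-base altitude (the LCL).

T and T_d converge at 9.8 − 1.9 = 7.9°C per km
Height above start = (30.7 − 14.9) / 7.9 = 2 km
LCL altitude = 400 m + 2000 m = 2400 m

2.4 km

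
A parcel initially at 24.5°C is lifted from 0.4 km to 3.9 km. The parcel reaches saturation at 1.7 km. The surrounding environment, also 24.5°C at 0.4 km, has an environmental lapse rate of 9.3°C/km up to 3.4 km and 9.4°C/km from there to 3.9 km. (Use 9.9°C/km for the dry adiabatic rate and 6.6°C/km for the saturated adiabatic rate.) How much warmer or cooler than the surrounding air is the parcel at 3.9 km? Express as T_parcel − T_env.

Parcel:
  400–1700 m, dry: Δz = 1.3 km ⇒ ΔT = -12.87°C; T = 11.63°C
  1700–3900 m, saturated: Δz = 2.2 km ⇒ ΔT = -14.52°C; T = -2.89°C
Environment:
  400–3400 m, environment, lower layer: Δz = 3 km ⇒ ΔT = -27.9°C; T = -3.4°C
  3400–3900 m, environment, upper layer: Δz = 0.5 km ⇒ ΔT = -4.7°C; T = -8.1°C
T_parcel − T_env = -2.89 − (-8.1) = +5.21°C

+5.21°C (parcel warmer than environment)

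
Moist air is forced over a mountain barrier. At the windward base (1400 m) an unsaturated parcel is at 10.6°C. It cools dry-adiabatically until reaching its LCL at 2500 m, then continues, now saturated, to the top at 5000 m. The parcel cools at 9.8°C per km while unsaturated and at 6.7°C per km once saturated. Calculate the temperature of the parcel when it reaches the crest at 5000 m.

From 1400 m to 2500 m (dry): cools by 9.8 × 1.1 = 10.78°C, giving -0.18°C.
From 2500 m to 5000 m (saturated): cools by 6.7 × 2.5 = 16.75°C, giving -16.93°C.

-16.93°C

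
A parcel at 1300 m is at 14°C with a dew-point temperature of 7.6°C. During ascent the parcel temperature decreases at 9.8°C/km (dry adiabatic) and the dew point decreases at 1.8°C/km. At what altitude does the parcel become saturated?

2100 m

T and T_d converge at 9.8 − 1.8 = 8°C per km
Height above start = (14 − 7.6) / 8 = 0.8 km
LCL altitude = 1300 m + 800 m = 2100 m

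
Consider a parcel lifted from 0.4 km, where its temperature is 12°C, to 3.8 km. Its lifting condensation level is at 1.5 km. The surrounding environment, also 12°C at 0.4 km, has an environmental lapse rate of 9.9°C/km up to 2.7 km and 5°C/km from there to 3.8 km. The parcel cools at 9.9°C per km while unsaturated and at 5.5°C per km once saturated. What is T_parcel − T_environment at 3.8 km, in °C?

Parcel:
  400–1500 m, dry: Δz = 1.1 km ⇒ ΔT = -10.89°C; T = 1.11°C
  1500–3800 m, saturated: Δz = 2.3 km ⇒ ΔT = -12.65°C; T = -11.54°C
Environment:
  400–2700 m, environment, lower layer: Δz = 2.3 km ⇒ ΔT = -22.77°C; T = -10.77°C
  2700–3800 m, environment, upper layer: Δz = 1.1 km ⇒ ΔT = -5.5°C; T = -16.27°C
T_parcel − T_env = -11.54 − (-16.27) = +4.73°C

+4.73°C (parcel warmer than environment)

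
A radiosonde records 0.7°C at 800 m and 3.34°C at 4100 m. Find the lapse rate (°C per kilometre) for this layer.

-0.8°C/km

Γ = −ΔT/Δz = (0.7 − 3.34) / (4100 − 800) m
  = -2.64°C / 3.3 km = -0.8°C/km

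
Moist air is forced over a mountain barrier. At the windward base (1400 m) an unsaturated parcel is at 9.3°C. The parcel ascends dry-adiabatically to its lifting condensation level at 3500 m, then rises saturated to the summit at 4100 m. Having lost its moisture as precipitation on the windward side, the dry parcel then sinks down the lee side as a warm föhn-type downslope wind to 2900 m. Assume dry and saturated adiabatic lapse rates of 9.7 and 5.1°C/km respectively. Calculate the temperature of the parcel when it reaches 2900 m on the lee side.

Dry to 3500 m: -9.7 × 2.1 km = -20.37°C, so T = -11.07°C.
Saturated to 4100 m: -5.1 × 0.6 km = -3.06°C, so T = -14.13°C.
Dry descent to 2900 m: +9.7 × 1.2 km = +11.64°C, so T = -2.49°C.

-2.49°C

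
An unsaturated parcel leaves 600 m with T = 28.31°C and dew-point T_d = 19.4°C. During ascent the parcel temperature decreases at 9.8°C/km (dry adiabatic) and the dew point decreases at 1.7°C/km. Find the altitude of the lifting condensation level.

1700 m

T and T_d converge at 9.8 − 1.7 = 8.1°C per km
Height above start = (28.31 − 19.4) / 8.1 = 1.1 km
LCL altitude = 600 m + 1100 m = 1700 m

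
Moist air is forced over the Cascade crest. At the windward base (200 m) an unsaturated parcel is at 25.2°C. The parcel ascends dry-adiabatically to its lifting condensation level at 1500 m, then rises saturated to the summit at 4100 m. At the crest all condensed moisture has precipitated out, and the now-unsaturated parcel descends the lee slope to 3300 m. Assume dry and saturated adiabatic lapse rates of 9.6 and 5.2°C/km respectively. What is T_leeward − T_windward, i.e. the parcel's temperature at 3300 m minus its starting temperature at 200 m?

200–1500 m, dry: Δz = 1.3 km ⇒ ΔT = -12.48°C; T = 12.72°C
1500–4100 m, saturated: Δz = 2.6 km ⇒ ΔT = -13.52°C; T = -0.8°C
4100–3300 m, dry descent: Δz = 0.8 km ⇒ ΔT = +7.68°C; T = 6.88°C
Net change vs windward start: 6.88 − 25.2 = -18.32°C

-18.32°C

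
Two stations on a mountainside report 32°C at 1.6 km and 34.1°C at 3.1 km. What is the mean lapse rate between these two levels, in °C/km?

Γ = −ΔT/Δz = (32 − 34.1) / (3100 − 1600) m
  = -2.1°C / 1.5 km = -1.4°C/km

-1.4°C/km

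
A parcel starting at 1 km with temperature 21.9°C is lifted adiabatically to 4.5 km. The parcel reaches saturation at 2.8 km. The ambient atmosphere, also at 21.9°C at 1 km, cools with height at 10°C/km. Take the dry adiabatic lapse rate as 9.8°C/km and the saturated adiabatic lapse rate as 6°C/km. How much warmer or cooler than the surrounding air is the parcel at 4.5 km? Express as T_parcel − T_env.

Parcel:
  1000–2800 m, dry: Δz = 1.8 km ⇒ ΔT = -17.64°C; T = 4.26°C
  2800–4500 m, saturated: Δz = 1.7 km ⇒ ΔT = -10.2°C; T = -5.94°C
Environment:
  1000–4500 m, environment: Δz = 3.5 km ⇒ ΔT = -35°C; T = -13.1°C
T_parcel − T_env = -5.94 − (-13.1) = +7.16°C

+7.16°C (parcel warmer than environment)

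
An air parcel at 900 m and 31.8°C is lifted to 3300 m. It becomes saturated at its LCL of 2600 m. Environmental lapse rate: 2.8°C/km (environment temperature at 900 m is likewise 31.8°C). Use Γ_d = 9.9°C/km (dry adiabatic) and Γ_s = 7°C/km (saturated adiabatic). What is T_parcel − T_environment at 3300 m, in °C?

Parcel:
  From 900 m to 2600 m (dry): cools by 9.9 × 1.7 = 16.83°C, giving 14.97°C.
  From 2600 m to 3300 m (saturated): cools by 7 × 0.7 = 4.9°C, giving 10.07°C.
Environment:
  From 900 m to 3300 m (environment): cools by 2.8 × 2.4 = 6.72°C, giving 25.08°C.
T_parcel − T_env = 10.07 − 25.08 = -15.01°C

-15.01°C (parcel cooler than environment)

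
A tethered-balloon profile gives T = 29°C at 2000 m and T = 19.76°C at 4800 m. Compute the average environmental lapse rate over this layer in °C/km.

Γ = −ΔT/Δz = (29 − 19.76) / (4800 − 2000) m
  = 9.24°C / 2.8 km = 3.3°C/km

3.3°C/km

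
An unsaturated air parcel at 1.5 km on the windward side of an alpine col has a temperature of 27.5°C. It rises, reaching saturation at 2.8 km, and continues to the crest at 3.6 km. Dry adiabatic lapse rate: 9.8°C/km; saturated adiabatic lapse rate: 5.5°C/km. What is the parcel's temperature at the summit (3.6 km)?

1500–2800 m, dry: Δz = 1.3 km ⇒ ΔT = -12.74°C; T = 14.76°C
2800–3600 m, saturated: Δz = 0.8 km ⇒ ΔT = -4.4°C; T = 10.36°C

10.36°C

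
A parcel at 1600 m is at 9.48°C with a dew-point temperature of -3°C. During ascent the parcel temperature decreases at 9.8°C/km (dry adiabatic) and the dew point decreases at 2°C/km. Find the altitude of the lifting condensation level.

3200 m

T and T_d converge at 9.8 − 2 = 7.8°C per km
Height above start = (9.48 − (-3)) / 7.8 = 1.6 km
LCL altitude = 1600 m + 1600 m = 3200 m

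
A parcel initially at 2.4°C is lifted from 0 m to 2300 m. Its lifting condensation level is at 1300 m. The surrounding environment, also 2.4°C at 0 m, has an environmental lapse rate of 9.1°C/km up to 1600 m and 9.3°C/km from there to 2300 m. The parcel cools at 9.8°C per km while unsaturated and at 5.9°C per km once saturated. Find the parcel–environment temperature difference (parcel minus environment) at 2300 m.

+2.43°C (parcel warmer than environment)

Parcel:
  0–1300 m, dry: Δz = 1.3 km ⇒ ΔT = -12.74°C; T = -10.34°C
  1300–2300 m, saturated: Δz = 1 km ⇒ ΔT = -5.9°C; T = -16.24°C
Environment:
  0–1600 m, environment, lower layer: Δz = 1.6 km ⇒ ΔT = -14.56°C; T = -12.16°C
  1600–2300 m, environment, upper layer: Δz = 0.7 km ⇒ ΔT = -6.51°C; T = -18.67°C
T_parcel − T_env = -16.24 − (-18.67) = +2.43°C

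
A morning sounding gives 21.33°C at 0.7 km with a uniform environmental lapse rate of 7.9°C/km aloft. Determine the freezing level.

3.4 km

Height above start = (21.33 − 0) / 7.9 = 2.7 km
Altitude = 700 m + 2700 m = 3400 m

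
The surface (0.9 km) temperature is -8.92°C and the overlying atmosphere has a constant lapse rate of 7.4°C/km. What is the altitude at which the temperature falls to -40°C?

5.1 km

Height above start = (-8.92 − (-40)) / 7.4 = 4.2 km
Altitude = 900 m + 4200 m = 5100 m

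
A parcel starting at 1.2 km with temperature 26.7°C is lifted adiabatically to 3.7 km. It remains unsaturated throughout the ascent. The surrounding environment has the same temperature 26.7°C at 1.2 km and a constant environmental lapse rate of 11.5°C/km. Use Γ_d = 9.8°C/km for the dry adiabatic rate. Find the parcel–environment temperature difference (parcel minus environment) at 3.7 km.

+4.25°C (parcel warmer than environment)

Parcel:
  1200 → 3700 m (dry, 9.8°C/km): ΔT = -9.8 × 2.5 = -24.5°C → T = 2.2°C
Environment:
  1200 → 3700 m (environment, 11.5°C/km): ΔT = -11.5 × 2.5 = -28.75°C → T = -2.05°C
T_parcel − T_env = 2.2 − (-2.05) = +4.25°C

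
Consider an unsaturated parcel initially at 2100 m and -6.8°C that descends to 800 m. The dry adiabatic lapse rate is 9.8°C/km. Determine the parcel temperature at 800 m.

Dry adiabatic to 800 m: +9.8 × 1.3 km = +12.74°C, so T = 5.94°C.

5.94°C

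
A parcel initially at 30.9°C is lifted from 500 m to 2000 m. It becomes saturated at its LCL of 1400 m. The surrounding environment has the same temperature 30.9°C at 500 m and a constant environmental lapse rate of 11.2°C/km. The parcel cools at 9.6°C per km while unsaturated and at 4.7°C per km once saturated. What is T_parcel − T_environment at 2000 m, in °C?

+5.34°C (parcel warmer than environment)

Parcel:
  From 500 m to 1400 m (dry): cools by 9.6 × 0.9 = 8.64°C, giving 22.26°C.
  From 1400 m to 2000 m (saturated): cools by 4.7 × 0.6 = 2.82°C, giving 19.44°C.
Environment:
  From 500 m to 2000 m (environment): cools by 11.2 × 1.5 = 16.8°C, giving 14.1°C.
T_parcel − T_env = 19.44 − 14.1 = +5.34°C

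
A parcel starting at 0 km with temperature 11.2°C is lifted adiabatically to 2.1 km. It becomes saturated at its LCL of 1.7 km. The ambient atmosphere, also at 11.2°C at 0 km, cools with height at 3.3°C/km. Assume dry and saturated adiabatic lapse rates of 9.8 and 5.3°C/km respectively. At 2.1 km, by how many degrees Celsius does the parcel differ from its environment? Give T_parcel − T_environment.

-11.85°C (parcel cooler than environment)

Parcel:
  From 0 m to 1700 m (dry): cools by 9.8 × 1.7 = 16.66°C, giving -5.46°C.
  From 1700 m to 2100 m (saturated): cools by 5.3 × 0.4 = 2.12°C, giving -7.58°C.
Environment:
  From 0 m to 2100 m (environment): cools by 3.3 × 2.1 = 6.93°C, giving 4.27°C.
T_parcel − T_env = -7.58 − 4.27 = -11.85°C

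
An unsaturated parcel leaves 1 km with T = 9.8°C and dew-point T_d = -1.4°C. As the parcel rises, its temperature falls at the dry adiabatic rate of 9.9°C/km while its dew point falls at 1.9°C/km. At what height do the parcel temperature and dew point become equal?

T and T_d converge at 9.9 − 1.9 = 8°C per km
Height above start = (9.8 − (-1.4)) / 8 = 1.4 km
LCL altitude = 1000 m + 1400 m = 2400 m

2.4 km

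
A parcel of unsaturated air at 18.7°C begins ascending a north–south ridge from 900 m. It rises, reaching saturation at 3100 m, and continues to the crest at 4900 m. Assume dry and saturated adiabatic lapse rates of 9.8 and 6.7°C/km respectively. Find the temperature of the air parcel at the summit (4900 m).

-14.92°C

900 → 3100 m (dry, 9.8°C/km): ΔT = -9.8 × 2.2 = -21.56°C → T = -2.86°C
3100 → 4900 m (saturated, 6.7°C/km): ΔT = -6.7 × 1.8 = -12.06°C → T = -14.92°C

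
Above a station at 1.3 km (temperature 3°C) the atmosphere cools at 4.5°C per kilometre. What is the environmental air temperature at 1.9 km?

Environmental to 1900 m: -4.5 × 0.6 km = -2.7°C, so T = 0.3°C.

0.3°C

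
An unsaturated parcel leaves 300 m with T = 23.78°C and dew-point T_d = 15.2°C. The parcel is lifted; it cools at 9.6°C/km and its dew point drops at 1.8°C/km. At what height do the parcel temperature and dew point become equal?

T and T_d converge at 9.6 − 1.8 = 7.8°C per km
Height above start = (23.78 − 15.2) / 7.8 = 1.1 km
LCL altitude = 300 m + 1100 m = 1400 m

1400 m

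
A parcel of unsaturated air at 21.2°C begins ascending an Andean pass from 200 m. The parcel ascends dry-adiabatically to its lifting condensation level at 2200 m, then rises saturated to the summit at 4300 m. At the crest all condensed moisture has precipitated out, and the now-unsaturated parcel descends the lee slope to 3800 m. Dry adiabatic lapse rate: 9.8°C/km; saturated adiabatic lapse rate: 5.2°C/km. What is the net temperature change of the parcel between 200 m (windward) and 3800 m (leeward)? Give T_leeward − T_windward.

-25.62°C

200–2200 m, dry: Δz = 2 km ⇒ ΔT = -19.6°C; T = 1.6°C
2200–4300 m, saturated: Δz = 2.1 km ⇒ ΔT = -10.92°C; T = -9.32°C
4300–3800 m, dry descent: Δz = 0.5 km ⇒ ΔT = +4.9°C; T = -4.42°C
Net change vs windward start: -4.42 − 21.2 = -25.62°C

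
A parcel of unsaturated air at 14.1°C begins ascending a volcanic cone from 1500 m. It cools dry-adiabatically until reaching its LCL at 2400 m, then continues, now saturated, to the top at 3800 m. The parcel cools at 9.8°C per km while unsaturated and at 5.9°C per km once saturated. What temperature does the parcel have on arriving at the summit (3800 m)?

-2.98°C

From 1500 m to 2400 m (dry): cools by 9.8 × 0.9 = 8.82°C, giving 5.28°C.
From 2400 m to 3800 m (saturated): cools by 5.9 × 1.4 = 8.26°C, giving -2.98°C.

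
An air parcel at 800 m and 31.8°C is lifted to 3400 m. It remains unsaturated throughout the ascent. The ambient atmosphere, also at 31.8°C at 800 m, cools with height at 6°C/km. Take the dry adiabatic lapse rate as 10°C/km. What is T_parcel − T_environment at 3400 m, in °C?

Parcel:
  Dry to 3400 m: -10 × 2.6 km = -26°C, so T = 5.8°C.
Environment:
  Environment to 3400 m: -6 × 2.6 km = -15.6°C, so T = 16.2°C.
T_parcel − T_env = 5.8 − 16.2 = -10.4°C

-10.4°C (parcel cooler than environment)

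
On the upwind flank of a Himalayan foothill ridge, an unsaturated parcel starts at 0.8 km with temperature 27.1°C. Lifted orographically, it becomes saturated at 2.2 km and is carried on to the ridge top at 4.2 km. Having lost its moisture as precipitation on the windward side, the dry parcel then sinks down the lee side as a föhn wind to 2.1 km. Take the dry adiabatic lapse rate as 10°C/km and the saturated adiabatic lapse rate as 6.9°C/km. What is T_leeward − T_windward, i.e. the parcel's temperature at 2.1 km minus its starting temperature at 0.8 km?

From 800 m to 2200 m (dry): cools by 10 × 1.4 = 14°C, giving 13.1°C.
From 2200 m to 4200 m (saturated): cools by 6.9 × 2 = 13.8°C, giving -0.7°C.
From 4200 m to 2100 m (dry descent): warms by 10 × 2.1 = 21°C, giving 20.3°C.
Net change vs windward start: 20.3 − 27.1 = -6.8°C

-6.8°C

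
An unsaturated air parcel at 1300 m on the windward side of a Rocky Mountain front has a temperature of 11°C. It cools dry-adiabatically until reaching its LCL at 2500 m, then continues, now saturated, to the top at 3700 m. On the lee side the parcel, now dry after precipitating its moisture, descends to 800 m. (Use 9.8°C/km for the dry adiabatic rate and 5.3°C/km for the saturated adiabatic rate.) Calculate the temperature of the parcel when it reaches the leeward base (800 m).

From 1300 m to 2500 m (dry): cools by 9.8 × 1.2 = 11.76°C, giving -0.76°C.
From 2500 m to 3700 m (saturated): cools by 5.3 × 1.2 = 6.36°C, giving -7.12°C.
From 3700 m to 800 m (dry descent): warms by 9.8 × 2.9 = 28.42°C, giving 21.3°C.

21.3°C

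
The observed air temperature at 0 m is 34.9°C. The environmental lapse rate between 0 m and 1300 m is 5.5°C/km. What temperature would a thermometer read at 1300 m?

From 0 m to 1300 m (environmental): cools by 5.5 × 1.3 = 7.15°C, giving 27.75°C.

27.75°C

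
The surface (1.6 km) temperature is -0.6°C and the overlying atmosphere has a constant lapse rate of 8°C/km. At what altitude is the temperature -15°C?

Height above start = (-0.6 − (-15)) / 8 = 1.8 km
Altitude = 1600 m + 1800 m = 3400 m

3.4 km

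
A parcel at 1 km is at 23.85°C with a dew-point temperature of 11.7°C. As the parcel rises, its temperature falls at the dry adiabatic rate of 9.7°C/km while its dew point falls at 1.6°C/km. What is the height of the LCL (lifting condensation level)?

2.5 km

T and T_d converge at 9.7 − 1.6 = 8.1°C per km
Height above start = (23.85 − 11.7) / 8.1 = 1.5 km
LCL altitude = 1000 m + 1500 m = 2500 m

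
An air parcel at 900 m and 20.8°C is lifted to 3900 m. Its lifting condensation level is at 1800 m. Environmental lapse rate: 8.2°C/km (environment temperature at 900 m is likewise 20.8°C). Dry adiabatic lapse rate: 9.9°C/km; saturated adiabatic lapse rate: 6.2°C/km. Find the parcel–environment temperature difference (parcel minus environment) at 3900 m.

+2.67°C (parcel warmer than environment)

Parcel:
  From 900 m to 1800 m (dry): cools by 9.9 × 0.9 = 8.91°C, giving 11.89°C.
  From 1800 m to 3900 m (saturated): cools by 6.2 × 2.1 = 13.02°C, giving -1.13°C.
Environment:
  From 900 m to 3900 m (environment): cools by 8.2 × 3 = 24.6°C, giving -3.8°C.
T_parcel − T_env = -1.13 − (-3.8) = +2.67°C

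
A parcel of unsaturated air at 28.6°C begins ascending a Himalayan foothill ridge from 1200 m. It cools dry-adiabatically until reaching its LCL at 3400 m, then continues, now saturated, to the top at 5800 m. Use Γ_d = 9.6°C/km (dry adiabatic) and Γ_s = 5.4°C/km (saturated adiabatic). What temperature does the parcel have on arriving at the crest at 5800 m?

1200–3400 m, dry: Δz = 2.2 km ⇒ ΔT = -21.12°C; T = 7.48°C
3400–5800 m, saturated: Δz = 2.4 km ⇒ ΔT = -12.96°C; T = -5.48°C

-5.48°C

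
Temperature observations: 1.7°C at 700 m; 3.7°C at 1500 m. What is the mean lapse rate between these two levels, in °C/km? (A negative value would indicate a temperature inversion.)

-2.5°C/km

Γ = −ΔT/Δz = (1.7 − 3.7) / (1500 − 700) m
  = -2°C / 0.8 km = -2.5°C/km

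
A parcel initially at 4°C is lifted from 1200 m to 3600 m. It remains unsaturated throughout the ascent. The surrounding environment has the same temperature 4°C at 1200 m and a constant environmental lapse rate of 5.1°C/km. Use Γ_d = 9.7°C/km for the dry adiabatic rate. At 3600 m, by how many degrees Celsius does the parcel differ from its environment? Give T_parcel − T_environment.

Parcel:
  1200 → 3600 m (dry, 9.7°C/km): ΔT = -9.7 × 2.4 = -23.28°C → T = -19.28°C
Environment:
  1200 → 3600 m (environment, 5.1°C/km): ΔT = -5.1 × 2.4 = -12.24°C → T = -8.24°C
T_parcel − T_env = -19.28 − (-8.24) = -11.04°C

-11.04°C (parcel cooler than environment)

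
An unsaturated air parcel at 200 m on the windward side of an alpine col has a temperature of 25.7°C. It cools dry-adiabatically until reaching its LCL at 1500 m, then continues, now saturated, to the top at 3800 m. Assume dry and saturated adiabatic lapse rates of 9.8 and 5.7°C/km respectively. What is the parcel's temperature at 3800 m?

Dry to 1500 m: -9.8 × 1.3 km = -12.74°C, so T = 12.96°C.
Saturated to 3800 m: -5.7 × 2.3 km = -13.11°C, so T = -0.15°C.

-0.15°C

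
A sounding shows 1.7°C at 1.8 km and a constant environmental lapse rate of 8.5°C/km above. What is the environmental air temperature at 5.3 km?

-28.05°C

Environmental to 5300 m: -8.5 × 3.5 km = -29.75°C, so T = -28.05°C.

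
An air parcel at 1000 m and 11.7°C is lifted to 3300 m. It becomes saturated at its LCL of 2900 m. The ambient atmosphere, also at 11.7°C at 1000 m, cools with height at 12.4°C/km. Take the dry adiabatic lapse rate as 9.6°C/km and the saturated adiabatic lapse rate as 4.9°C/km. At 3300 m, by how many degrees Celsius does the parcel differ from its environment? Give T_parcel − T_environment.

Parcel:
  1000 → 2900 m (dry, 9.6°C/km): ΔT = -9.6 × 1.9 = -18.24°C → T = -6.54°C
  2900 → 3300 m (saturated, 4.9°C/km): ΔT = -4.9 × 0.4 = -1.96°C → T = -8.5°C
Environment:
  1000 → 3300 m (environment, 12.4°C/km): ΔT = -12.4 × 2.3 = -28.52°C → T = -16.82°C
T_parcel − T_env = -8.5 − (-16.82) = +8.32°C

+8.32°C (parcel warmer than environment)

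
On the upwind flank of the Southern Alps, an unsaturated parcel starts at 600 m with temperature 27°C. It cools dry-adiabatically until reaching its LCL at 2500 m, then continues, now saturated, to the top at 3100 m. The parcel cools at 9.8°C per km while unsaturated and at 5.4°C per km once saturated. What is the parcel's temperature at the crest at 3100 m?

5.14°C

From 600 m to 2500 m (dry): cools by 9.8 × 1.9 = 18.62°C, giving 8.38°C.
From 2500 m to 3100 m (saturated): cools by 5.4 × 0.6 = 3.24°C, giving 5.14°C.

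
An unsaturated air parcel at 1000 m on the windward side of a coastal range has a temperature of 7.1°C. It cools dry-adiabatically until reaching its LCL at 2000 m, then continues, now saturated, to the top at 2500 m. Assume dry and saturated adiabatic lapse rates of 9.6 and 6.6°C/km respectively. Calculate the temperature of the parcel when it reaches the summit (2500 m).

1000 → 2000 m (dry, 9.6°C/km): ΔT = -9.6 × 1 = -9.6°C → T = -2.5°C
2000 → 2500 m (saturated, 6.6°C/km): ΔT = -6.6 × 0.5 = -3.3°C → T = -5.8°C

-5.8°C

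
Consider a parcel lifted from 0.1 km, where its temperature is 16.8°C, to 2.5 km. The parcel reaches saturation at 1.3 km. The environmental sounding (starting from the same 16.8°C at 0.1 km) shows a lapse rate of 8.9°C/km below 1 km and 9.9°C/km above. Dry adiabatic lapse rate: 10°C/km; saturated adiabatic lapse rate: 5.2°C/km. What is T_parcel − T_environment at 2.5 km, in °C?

Parcel:
  From 100 m to 1300 m (dry): cools by 10 × 1.2 = 12°C, giving 4.8°C.
  From 1300 m to 2500 m (saturated): cools by 5.2 × 1.2 = 6.24°C, giving -1.44°C.
Environment:
  From 100 m to 1000 m (environment, lower layer): cools by 8.9 × 0.9 = 8.01°C, giving 8.79°C.
  From 1000 m to 2500 m (environment, upper layer): cools by 9.9 × 1.5 = 14.85°C, giving -6.06°C.
T_parcel − T_env = -1.44 − (-6.06) = +4.62°C

+4.62°C (parcel warmer than environment)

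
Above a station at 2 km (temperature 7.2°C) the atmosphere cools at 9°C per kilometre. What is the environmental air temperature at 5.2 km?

-21.6°C

Environmental to 5200 m: -9 × 3.2 km = -28.8°C, so T = -21.6°C.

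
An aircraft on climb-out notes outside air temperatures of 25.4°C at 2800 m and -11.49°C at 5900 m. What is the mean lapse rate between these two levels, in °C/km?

Γ = −ΔT/Δz = (25.4 − (-11.49)) / (5900 − 2800) m
  = 36.89°C / 3.1 km = 11.9°C/km

11.9°C/km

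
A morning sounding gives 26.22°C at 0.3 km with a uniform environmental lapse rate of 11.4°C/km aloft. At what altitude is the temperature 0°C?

2.6 km

Height above start = (26.22 − 0) / 11.4 = 2.3 km
Altitude = 300 m + 2300 m = 2600 m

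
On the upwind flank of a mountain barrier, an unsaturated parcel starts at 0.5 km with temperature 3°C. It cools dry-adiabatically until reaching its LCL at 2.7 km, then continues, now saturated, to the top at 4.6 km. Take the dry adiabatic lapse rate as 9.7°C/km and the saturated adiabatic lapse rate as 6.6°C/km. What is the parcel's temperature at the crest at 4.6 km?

500 → 2700 m (dry, 9.7°C/km): ΔT = -9.7 × 2.2 = -21.34°C → T = -18.34°C
2700 → 4600 m (saturated, 6.6°C/km): ΔT = -6.6 × 1.9 = -12.54°C → T = -30.88°C

-30.88°C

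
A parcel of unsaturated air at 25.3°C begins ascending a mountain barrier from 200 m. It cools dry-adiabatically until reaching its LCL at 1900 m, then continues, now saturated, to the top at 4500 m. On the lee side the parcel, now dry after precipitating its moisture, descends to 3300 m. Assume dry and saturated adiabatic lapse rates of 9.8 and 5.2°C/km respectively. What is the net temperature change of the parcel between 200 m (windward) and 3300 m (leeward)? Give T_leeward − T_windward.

-18.42°C

From 200 m to 1900 m (dry): cools by 9.8 × 1.7 = 16.66°C, giving 8.64°C.
From 1900 m to 4500 m (saturated): cools by 5.2 × 2.6 = 13.52°C, giving -4.88°C.
From 4500 m to 3300 m (dry descent): warms by 9.8 × 1.2 = 11.76°C, giving 6.88°C.
Net change vs windward start: 6.88 − 25.3 = -18.42°C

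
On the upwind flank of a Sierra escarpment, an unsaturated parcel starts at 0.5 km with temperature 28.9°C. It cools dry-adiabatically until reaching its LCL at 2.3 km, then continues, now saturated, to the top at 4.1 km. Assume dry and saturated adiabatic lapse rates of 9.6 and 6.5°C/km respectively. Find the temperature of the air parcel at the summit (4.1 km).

-0.08°C

500–2300 m, dry: Δz = 1.8 km ⇒ ΔT = -17.28°C; T = 11.62°C
2300–4100 m, saturated: Δz = 1.8 km ⇒ ΔT = -11.7°C; T = -0.08°C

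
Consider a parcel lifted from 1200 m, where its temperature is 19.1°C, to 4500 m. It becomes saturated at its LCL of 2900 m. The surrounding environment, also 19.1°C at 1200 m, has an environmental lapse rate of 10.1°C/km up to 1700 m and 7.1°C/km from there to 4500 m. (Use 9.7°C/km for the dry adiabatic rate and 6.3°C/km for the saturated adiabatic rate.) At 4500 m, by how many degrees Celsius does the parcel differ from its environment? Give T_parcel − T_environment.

-1.64°C (parcel cooler than environment)

Parcel:
  1200 → 2900 m (dry, 9.7°C/km): ΔT = -9.7 × 1.7 = -16.49°C → T = 2.61°C
  2900 → 4500 m (saturated, 6.3°C/km): ΔT = -6.3 × 1.6 = -10.08°C → T = -7.47°C
Environment:
  1200 → 1700 m (environment, lower layer, 10.1°C/km): ΔT = -10.1 × 0.5 = -5.05°C → T = 14.05°C
  1700 → 4500 m (environment, upper layer, 7.1°C/km): ΔT = -7.1 × 2.8 = -19.88°C → T = -5.83°C
T_parcel − T_env = -7.47 − (-5.83) = -1.64°C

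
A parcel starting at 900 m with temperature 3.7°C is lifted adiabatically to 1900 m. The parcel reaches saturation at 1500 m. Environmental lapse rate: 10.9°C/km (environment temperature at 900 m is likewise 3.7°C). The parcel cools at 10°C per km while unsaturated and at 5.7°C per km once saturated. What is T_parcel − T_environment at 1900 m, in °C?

Parcel:
  900–1500 m, dry: Δz = 0.6 km ⇒ ΔT = -6°C; T = -2.3°C
  1500–1900 m, saturated: Δz = 0.4 km ⇒ ΔT = -2.28°C; T = -4.58°C
Environment:
  900–1900 m, environment: Δz = 1 km ⇒ ΔT = -10.9°C; T = -7.2°C
T_parcel − T_env = -4.58 − (-7.2) = +2.62°C

+2.62°C (parcel warmer than environment)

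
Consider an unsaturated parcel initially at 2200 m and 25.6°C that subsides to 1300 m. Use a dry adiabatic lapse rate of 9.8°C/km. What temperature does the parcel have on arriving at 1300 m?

34.42°C

From 2200 m to 1300 m (dry adiabatic): warms by 9.8 × 0.9 = 8.82°C, giving 34.42°C.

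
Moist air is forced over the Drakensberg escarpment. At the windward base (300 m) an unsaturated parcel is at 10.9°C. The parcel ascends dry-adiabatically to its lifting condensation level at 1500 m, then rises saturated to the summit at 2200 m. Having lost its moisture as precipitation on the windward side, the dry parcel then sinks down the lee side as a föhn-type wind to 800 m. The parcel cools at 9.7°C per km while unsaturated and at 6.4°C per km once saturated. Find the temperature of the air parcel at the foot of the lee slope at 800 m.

300 → 1500 m (dry, 9.7°C/km): ΔT = -9.7 × 1.2 = -11.64°C → T = -0.74°C
1500 → 2200 m (saturated, 6.4°C/km): ΔT = -6.4 × 0.7 = -4.48°C → T = -5.22°C
2200 → 800 m (dry descent, 9.7°C/km): ΔT = +9.7 × 1.4 = +13.58°C → T = 8.36°C

8.36°C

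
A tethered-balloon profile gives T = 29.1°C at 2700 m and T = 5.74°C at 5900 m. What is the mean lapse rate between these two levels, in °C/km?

7.3°C/km

Γ = −ΔT/Δz = (29.1 − 5.74) / (5900 − 2700) m
  = 23.36°C / 3.2 km = 7.3°C/km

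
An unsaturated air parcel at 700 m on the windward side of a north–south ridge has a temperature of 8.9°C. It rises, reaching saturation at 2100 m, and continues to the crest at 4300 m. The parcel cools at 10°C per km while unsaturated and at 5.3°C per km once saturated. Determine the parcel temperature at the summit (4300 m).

-16.76°C

700–2100 m, dry: Δz = 1.4 km ⇒ ΔT = -14°C; T = -5.1°C
2100–4300 m, saturated: Δz = 2.2 km ⇒ ΔT = -11.66°C; T = -16.76°C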